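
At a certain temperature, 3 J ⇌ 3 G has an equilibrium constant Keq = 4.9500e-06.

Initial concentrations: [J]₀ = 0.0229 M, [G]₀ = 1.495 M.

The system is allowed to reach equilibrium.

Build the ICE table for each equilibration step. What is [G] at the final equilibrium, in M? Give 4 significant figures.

Q₀ = 2.7824e+05 vs Keq = 4.9500e-06 ⇒ Q>K, reverse
Step 1:
                   J          G
  I           0.0229      1.495
  C             1.47      -1.47
  E            1.492    0.02544
  solve Keq expr → x = -0.4899; check Q = 4.9500e-06

[G]_eq = 0.02544 M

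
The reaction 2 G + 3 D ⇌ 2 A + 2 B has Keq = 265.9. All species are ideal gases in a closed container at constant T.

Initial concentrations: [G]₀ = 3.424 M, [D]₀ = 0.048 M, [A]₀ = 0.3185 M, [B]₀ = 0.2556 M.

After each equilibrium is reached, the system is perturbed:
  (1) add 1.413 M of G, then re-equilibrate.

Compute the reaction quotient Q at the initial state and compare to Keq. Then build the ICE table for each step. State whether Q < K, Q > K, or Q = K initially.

Q₀ = 5.112 vs Keq = 265.9 ⇒ Q<K, forward
Step 1:
                   G          D          A          B
  init         3.424      0.048     0.3185     0.2556
  Δ         -0.02247    -0.0337    0.02247    0.02247
  eq           3.402     0.0143      0.341     0.2781
  solve Keq expr → x = 0.01123; check Q = 265.9
Then add 1.413 M of G.
Step 2:
                   G          D          A          B
  init         4.815     0.0143      0.341     0.2781
  Δ        -0.001906  -0.002858   0.001906   0.001906
  eq           4.813    0.01144     0.3429       0.28
  solve Keq expr → x = 9.5283e-04; check Q = 265.9

Q₀ = 5.112; Q < K (proceeds forward)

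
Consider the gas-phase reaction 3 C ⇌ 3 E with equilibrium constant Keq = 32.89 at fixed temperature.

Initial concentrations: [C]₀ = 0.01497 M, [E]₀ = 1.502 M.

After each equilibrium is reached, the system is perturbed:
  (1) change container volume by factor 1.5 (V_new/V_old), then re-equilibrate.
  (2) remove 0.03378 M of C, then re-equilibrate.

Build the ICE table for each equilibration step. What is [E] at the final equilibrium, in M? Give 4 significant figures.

[E]_eq = 0.745 M

Q₀ = 1.0101e+06 vs Keq = 32.89 ⇒ Q>K, reverse
Step 1:
                    C           E
  init        0.01497       1.502
  Δ            0.3459     -0.3459
  eq           0.3608       1.156
  solve Keq expr → x = -0.1153; check Q = 32.89
Then change container volume by factor 1.5 (V_new/V_old).
Step 2:
                    C           E
  init         0.2406      0.7708
  Δ                 0           0
  eq           0.2406      0.7708
  solve Keq expr → x = 0; check Q = 32.89
Then remove 0.03378 M of C.
Step 3:
                    C           E
  init         0.2068      0.7708
  Δ           0.02574    -0.02574
  eq           0.2325       0.745
  solve Keq expr → x = -0.008582; check Q = 32.89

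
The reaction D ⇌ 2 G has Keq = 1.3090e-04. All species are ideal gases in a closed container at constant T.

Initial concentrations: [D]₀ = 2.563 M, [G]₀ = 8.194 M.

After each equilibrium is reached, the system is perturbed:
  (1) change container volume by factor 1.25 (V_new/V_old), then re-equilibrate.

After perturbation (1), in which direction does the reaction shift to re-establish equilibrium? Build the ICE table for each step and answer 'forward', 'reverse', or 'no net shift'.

Q₀ = 26.2 vs Keq = 1.3090e-04 ⇒ Q>K, reverse
Step 1:
                   D          G
  Initial      2.563      8.194
  Change       4.082     -8.165
  Equil        6.645    0.02949
  solve Keq expr → x = -4.082; check Q = 1.3090e-04
Then change container volume by factor 1.25 (V_new/V_old).
Step 2:
                   D          G
  Initial      5.316    0.02359
  Change   -0.001391   0.002782
  Equil        5.315    0.02638
  solve Keq expr → x = 0.001391; check Q = 1.3090e-04

Direction: forward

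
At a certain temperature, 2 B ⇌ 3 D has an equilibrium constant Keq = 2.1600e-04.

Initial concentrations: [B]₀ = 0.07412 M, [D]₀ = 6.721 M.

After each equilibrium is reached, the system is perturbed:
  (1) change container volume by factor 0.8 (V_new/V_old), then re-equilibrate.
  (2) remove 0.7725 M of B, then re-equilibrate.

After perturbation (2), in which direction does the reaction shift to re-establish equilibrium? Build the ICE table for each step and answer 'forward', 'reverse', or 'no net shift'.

Q₀ = 5.5263e+04 vs Keq = 2.1600e-04 ⇒ Q>K, reverse
Step 1:
                    B           D
  I           0.07412       6.721
  C             4.373      -6.559
  E             4.447      0.1622
  solve Keq expr → x = -2.186; check Q = 2.1600e-04
Then change container volume by factor 0.8 (V_new/V_old).
Step 2:
                    B           D
  I             5.558      0.2028
  C          0.009548    -0.01432
  E             5.568      0.1885
  solve Keq expr → x = -0.004774; check Q = 2.1600e-04
Then remove 0.7725 M of B.
Step 3:
                    B           D
  I             4.795      0.1885
  C           0.01172    -0.01759
  E             4.807      0.1709
  solve Keq expr → x = -0.005862; check Q = 2.1600e-04

Direction: reverse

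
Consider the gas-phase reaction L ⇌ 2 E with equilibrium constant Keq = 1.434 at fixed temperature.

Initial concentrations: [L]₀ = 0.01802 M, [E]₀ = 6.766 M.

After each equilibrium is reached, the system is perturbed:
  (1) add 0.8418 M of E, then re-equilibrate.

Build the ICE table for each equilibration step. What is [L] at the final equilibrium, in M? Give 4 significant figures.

[L]_eq = 2.817 M

Q₀ = 2540 vs Keq = 1.434 ⇒ Q>K, reverse
Step 1:
                    L           E
  I           0.01802       6.766
  C             2.444      -4.887
  E             2.462       1.879
  solve Keq expr → x = -2.444; check Q = 1.434
Then add 0.8418 M of E.
Step 2:
                    L           E
  I             2.462       2.721
  C            0.3554     -0.7108
  E             2.817        2.01
  solve Keq expr → x = -0.3554; check Q = 1.434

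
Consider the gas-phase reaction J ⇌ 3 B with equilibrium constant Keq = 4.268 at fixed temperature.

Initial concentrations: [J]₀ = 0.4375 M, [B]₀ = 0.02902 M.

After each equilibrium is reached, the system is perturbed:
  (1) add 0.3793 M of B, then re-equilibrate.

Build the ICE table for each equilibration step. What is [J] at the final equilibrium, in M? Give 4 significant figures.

Q₀ = 5.5862e-05 vs Keq = 4.268 ⇒ Q<K, forward
Step 1:
                   J          B
  Initial     0.4375    0.02902
  Change     -0.2814     0.8443
  Equil       0.1561     0.8733
  solve Keq expr → x = 0.2814; check Q = 4.268
Then add 0.3793 M of B.
Step 2:
                   J          B
  Initial     0.1561      1.253
  Change      0.0823    -0.2469
  Equil       0.2384      1.006
  solve Keq expr → x = -0.0823; check Q = 4.268

[J]_eq = 0.2384 M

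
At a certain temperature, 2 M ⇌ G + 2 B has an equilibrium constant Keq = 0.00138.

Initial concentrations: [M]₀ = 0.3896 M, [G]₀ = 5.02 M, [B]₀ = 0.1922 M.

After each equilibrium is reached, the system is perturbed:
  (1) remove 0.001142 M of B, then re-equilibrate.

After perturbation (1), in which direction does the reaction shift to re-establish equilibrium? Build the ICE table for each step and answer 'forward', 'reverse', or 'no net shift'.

Direction: forward

Q₀ = 1.222 vs Keq = 0.00138 ⇒ Q>K, reverse
Step 1:
                  M         G         B
  init       0.3896      5.02    0.1922
  Δ          0.1826  -0.09131   -0.1826
  eq         0.5722     4.929  0.009575
  solve Keq expr → x = -0.09131; check Q = 0.00138
Then remove 0.001142 M of B.
Step 2:
                  M         G         B
  init       0.5722     4.929  0.008433
  Δ       -0.001123 5.6134e-04  0.001123
  eq         0.5711     4.929  0.009556
  solve Keq expr → x = 5.6134e-04; check Q = 0.00138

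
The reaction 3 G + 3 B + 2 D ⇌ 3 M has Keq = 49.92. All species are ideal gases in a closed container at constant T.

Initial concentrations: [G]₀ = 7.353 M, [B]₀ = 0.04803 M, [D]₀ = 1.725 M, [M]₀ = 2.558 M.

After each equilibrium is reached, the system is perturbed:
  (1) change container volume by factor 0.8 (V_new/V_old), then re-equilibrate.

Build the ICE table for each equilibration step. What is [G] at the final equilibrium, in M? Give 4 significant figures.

[G]_eq = 9.188 M

Q₀ = 127.7 vs Keq = 49.92 ⇒ Q>K, reverse
Step 1:
                  G         B         D         M
  init        7.353   0.04803     1.725     2.558
  Δ          0.0168    0.0168    0.0112   -0.0168
  eq           7.37   0.06483     1.736     2.541
  solve Keq expr → x = -0.005599; check Q = 49.92
Then change container volume by factor 0.8 (V_new/V_old).
Step 2:
                  G         B         D         M
  init        9.212   0.08103      2.17     3.177
  Δ        -0.02431  -0.02431  -0.01621   0.02431
  eq          9.188   0.05673     2.154     3.201
  solve Keq expr → x = 0.008103; check Q = 49.92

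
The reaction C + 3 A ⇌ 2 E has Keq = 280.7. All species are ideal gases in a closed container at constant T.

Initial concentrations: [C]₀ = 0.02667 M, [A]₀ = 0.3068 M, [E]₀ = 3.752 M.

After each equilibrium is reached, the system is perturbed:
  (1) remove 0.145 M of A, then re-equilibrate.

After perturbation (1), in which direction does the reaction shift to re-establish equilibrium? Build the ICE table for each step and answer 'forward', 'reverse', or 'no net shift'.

Q₀ = 1.8278e+04 vs Keq = 280.7 ⇒ Q>K, reverse
Step 1:
                  C         A         E
  init      0.02667    0.3068     3.752
  Δ          0.1205    0.3615    -0.241
  eq         0.1472    0.6683     3.511
  solve Keq expr → x = -0.1205; check Q = 280.7
Then remove 0.145 M of A.
Step 2:
                  C         A         E
  init       0.1472    0.5233     3.511
  Δ         0.03176   0.09528  -0.06352
  eq         0.1789    0.6185     3.448
  solve Keq expr → x = -0.03176; check Q = 280.7

Direction: reverse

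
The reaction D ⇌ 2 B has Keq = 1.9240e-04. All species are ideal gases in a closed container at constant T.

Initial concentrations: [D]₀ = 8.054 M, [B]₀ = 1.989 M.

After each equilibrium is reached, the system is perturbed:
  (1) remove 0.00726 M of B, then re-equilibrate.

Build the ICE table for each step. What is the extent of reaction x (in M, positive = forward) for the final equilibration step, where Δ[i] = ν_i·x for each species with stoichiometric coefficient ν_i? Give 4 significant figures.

x = 0.003626 M

Q₀ = 0.4912 vs Keq = 1.9240e-04 ⇒ Q>K, reverse
Step 1:
                   D          B
  Initial      8.054      1.989
  Change      0.9737     -1.947
  Equil        9.028    0.04168
  solve Keq expr → x = -0.9737; check Q = 1.9240e-04
Then remove 0.00726 M of B.
Step 2:
                   D          B
  Initial      9.028    0.03442
  Change   -0.003626   0.007252
  Equil        9.024    0.04167
  solve Keq expr → x = 0.003626; check Q = 1.9240e-04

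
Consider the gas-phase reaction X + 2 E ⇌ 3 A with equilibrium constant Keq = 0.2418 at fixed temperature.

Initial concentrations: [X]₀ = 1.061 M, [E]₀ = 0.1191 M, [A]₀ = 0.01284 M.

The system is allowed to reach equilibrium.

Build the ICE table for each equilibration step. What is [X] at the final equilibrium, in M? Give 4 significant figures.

[X]_eq = 1.032 M

Q₀ = 1.4066e-04 vs Keq = 0.2418 ⇒ Q<K, forward
Step 1:
                   X          E          A
  I            1.061     0.1191    0.01284
  C         -0.02858   -0.05716    0.08574
  E            1.032    0.06194    0.09858
  solve Keq expr → x = 0.02858; check Q = 0.2418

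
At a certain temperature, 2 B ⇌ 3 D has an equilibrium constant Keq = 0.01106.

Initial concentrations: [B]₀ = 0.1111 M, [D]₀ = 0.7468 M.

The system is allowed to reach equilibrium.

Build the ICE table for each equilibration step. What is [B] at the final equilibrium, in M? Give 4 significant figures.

Q₀ = 33.74 vs Keq = 0.01106 ⇒ Q>K, reverse
Step 1:
                  B         D
  Initial    0.1111    0.7468
  Change     0.4026   -0.6039
  Equil      0.5137    0.1429
  solve Keq expr → x = -0.2013; check Q = 0.01106

[B]_eq = 0.5137 M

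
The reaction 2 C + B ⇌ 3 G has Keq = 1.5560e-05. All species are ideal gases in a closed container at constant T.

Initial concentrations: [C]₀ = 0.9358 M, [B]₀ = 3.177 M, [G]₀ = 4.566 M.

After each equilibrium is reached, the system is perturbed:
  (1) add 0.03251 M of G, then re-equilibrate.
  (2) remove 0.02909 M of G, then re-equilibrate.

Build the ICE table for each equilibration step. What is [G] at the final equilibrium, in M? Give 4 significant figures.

[G]_eq = 0.1036 M

Q₀ = 34.22 vs Keq = 1.5560e-05 ⇒ Q>K, reverse
Step 1:
                  C         B         G
  Initial    0.9358     3.177     4.566
  Change      2.975     1.487    -4.462
  Equil       3.911     4.664    0.1035
  solve Keq expr → x = -1.487; check Q = 1.5560e-05
Then add 0.03251 M of G.
Step 2:
                  C         B         G
  Initial     3.911     4.664    0.1361
  Change    0.02137   0.01068  -0.03205
  Equil       3.932     4.675     0.104
  solve Keq expr → x = -0.01068; check Q = 1.5560e-05
Then remove 0.02909 M of G.
Step 3:
                  C         B         G
  Initial     3.932     4.675   0.07491
  Change   -0.01912 -0.009561   0.02868
  Equil       3.913     4.666    0.1036
  solve Keq expr → x = 0.009561; check Q = 1.5560e-05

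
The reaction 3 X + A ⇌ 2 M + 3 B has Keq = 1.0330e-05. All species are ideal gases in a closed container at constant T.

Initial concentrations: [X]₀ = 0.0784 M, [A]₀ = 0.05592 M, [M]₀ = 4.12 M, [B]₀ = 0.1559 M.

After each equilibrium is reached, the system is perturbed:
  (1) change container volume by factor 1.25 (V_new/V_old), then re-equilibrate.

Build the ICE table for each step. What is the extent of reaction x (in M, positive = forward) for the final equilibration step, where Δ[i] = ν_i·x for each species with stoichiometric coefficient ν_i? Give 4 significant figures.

Q₀ = 2387 vs Keq = 1.0330e-05 ⇒ Q>K, reverse
Step 1:
                   X          A          M          B
  init        0.0784    0.05592       4.12     0.1559
  Δ           0.1549    0.05165    -0.1033    -0.1549
  eq          0.2333     0.1076      4.017 9.5648e-04
  solve Keq expr → x = -0.05165; check Q = 1.0330e-05
Then change container volume by factor 1.25 (V_new/V_old).
Step 2:
                   X          A          M          B
  init        0.1867    0.08605      3.213 7.6519e-04
  Δ       -5.8757e-05 -1.9586e-05 3.9171e-05 5.8757e-05
  eq          0.1866    0.08603      3.213 8.2394e-04
  solve Keq expr → x = 1.9586e-05; check Q = 1.0330e-05

x = 1.9586e-05 M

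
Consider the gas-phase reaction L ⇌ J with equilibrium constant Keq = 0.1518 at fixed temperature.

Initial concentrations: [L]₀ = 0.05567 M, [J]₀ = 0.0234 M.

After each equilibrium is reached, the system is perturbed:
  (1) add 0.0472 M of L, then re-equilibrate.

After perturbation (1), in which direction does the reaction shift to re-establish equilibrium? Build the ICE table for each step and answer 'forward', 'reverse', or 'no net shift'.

Direction: forward

Q₀ = 0.4203 vs Keq = 0.1518 ⇒ Q>K, reverse
Step 1:
                  L         J
  init      0.05567    0.0234
  Δ         0.01298  -0.01298
  eq        0.06865   0.01042
  solve Keq expr → x = -0.01298; check Q = 0.1518
Then add 0.0472 M of L.
Step 2:
                  L         J
  init       0.1158   0.01042
  Δ       -0.006221  0.006221
  eq         0.1096   0.01664
  solve Keq expr → x = 0.006221; check Q = 0.1518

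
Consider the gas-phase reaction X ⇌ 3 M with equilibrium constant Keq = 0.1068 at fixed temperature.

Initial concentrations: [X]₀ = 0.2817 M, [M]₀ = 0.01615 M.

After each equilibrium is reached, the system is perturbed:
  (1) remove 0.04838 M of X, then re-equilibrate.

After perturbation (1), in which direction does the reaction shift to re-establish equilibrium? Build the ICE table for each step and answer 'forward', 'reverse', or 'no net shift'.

Q₀ = 1.4953e-05 vs Keq = 0.1068 ⇒ Q<K, forward
Step 1:
                  X         M
  Initial    0.2817   0.01615
  Change   -0.08638    0.2591
  Equil      0.1953    0.2753
  solve Keq expr → x = 0.08638; check Q = 0.1068
Then remove 0.04838 M of X.
Step 2:
                  X         M
  Initial    0.1469    0.2753
  Change      0.007    -0.021
  Equil      0.1539    0.2543
  solve Keq expr → x = -0.007; check Q = 0.1068

Direction: reverse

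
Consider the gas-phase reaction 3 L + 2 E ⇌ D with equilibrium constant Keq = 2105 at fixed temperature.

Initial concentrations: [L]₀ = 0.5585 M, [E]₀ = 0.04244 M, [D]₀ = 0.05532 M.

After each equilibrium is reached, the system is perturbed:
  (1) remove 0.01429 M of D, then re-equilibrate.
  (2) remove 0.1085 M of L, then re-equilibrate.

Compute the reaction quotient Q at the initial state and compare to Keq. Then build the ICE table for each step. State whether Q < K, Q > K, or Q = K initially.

Q₀ = 176.3; Q < K (proceeds forward)

Q₀ = 176.3 vs Keq = 2105 ⇒ Q<K, forward
Step 1:
                   L          E          D
  I           0.5585    0.04244    0.05532
  C         -0.04064   -0.02709    0.01355
  E           0.5179    0.01535    0.06887
  solve Keq expr → x = 0.01355; check Q = 2105
Then remove 0.01429 M of D.
Step 2:
                   L          E          D
  I           0.5179    0.01535    0.05458
  C        -0.002252  -0.001501 7.5052e-04
  E           0.5156    0.01385    0.05533
  solve Keq expr → x = 7.5052e-04; check Q = 2105
Then remove 0.1085 M of L.
Step 3:
                   L          E          D
  I           0.4071    0.01385    0.05533
  C         0.007396   0.004931  -0.002465
  E           0.4145    0.01878    0.05286
  solve Keq expr → x = -0.002465; check Q = 2105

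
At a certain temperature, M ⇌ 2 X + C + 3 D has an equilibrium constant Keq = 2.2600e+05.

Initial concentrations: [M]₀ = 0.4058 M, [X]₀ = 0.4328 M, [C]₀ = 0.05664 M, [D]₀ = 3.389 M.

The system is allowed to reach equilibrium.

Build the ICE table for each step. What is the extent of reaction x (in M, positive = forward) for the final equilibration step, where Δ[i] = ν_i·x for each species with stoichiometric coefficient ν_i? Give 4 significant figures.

Q₀ = 1.018 vs Keq = 2.2600e+05 ⇒ Q<K, forward
Step 1:
                   M          X          C          D
  init        0.4058     0.4328    0.05664      3.389
  Δ          -0.4055      0.811     0.4055      1.216
  eq      3.0901e-04      1.244     0.4621      4.605
  solve Keq expr → x = 0.4055; check Q = 2.2600e+05

x = 0.4055 M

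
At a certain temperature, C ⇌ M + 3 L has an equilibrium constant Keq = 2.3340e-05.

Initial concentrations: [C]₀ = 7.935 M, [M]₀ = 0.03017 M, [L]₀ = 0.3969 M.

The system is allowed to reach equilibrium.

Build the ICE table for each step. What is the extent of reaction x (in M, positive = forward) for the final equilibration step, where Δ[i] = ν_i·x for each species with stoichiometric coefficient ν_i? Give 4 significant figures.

Q₀ = 2.3772e-04 vs Keq = 2.3340e-05 ⇒ Q>K, reverse
Step 1:
                  C         M         L
  Initial     7.935   0.03017    0.3969
  Change    0.02465  -0.02465  -0.07396
  Equil        7.96  0.005516    0.3229
  solve Keq expr → x = -0.02465; check Q = 2.3340e-05

x = -0.02465 M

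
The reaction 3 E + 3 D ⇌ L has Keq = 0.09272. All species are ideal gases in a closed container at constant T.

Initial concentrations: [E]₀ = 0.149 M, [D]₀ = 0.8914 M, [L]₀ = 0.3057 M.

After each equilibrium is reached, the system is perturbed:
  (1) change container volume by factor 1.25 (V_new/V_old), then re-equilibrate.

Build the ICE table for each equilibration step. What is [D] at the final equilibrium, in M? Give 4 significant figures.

[D]_eq = 1.27 M

Q₀ = 130.5 vs Keq = 0.09272 ⇒ Q>K, reverse
Step 1:
                   E          D          L
  init         0.149     0.8914     0.3057
  Δ            0.578      0.578    -0.1927
  eq           0.727      1.469      0.113
  solve Keq expr → x = -0.1927; check Q = 0.09272
Then change container volume by factor 1.25 (V_new/V_old).
Step 2:
                   E          D          L
  init        0.5816      1.176    0.09043
  Δ          0.09481    0.09481    -0.0316
  eq          0.6764       1.27    0.05882
  solve Keq expr → x = -0.0316; check Q = 0.09272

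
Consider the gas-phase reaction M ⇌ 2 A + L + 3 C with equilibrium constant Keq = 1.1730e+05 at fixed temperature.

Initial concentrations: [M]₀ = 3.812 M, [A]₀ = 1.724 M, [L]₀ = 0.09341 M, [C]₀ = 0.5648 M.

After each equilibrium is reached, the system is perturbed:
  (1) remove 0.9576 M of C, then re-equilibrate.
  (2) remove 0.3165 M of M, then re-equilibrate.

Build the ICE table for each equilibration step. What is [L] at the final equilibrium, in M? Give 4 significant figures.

Q₀ = 0.01312 vs Keq = 1.1730e+05 ⇒ Q<K, forward
Step 1:
                  M         A         L         C
  Initial     3.812     1.724   0.09341    0.5648
  Change     -2.821     5.641     2.821     8.462
  Equil      0.9913     7.365     2.914     9.027
  solve Keq expr → x = 2.821; check Q = 1.1730e+05
Then remove 0.9576 M of C.
Step 2:
                  M         A         L         C
  Initial    0.9913     7.365     2.914     8.069
  Change    -0.1109    0.2217    0.1109    0.3326
  Equil      0.8804     7.587     3.025     8.402
  solve Keq expr → x = 0.1109; check Q = 1.1730e+05
Then remove 0.3165 M of M.
Step 3:
                  M         A         L         C
  Initial    0.5639     7.587     3.025     8.402
  Change     0.1247   -0.2495   -0.1247   -0.3742
  Equil      0.6887     7.338       2.9     8.028
  solve Keq expr → x = -0.1247; check Q = 1.1730e+05

[L]_eq = 2.9 M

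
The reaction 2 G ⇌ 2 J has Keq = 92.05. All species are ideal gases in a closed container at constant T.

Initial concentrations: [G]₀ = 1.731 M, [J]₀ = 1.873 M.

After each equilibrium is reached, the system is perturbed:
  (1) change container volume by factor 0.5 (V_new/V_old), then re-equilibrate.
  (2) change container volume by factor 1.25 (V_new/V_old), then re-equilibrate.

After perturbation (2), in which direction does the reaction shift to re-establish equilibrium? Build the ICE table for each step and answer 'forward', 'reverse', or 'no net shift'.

Q₀ = 1.171 vs Keq = 92.05 ⇒ Q<K, forward
Step 1:
                  G         J
  I           1.731     1.873
  C          -1.391     1.391
  E          0.3402     3.264
  solve Keq expr → x = 0.6954; check Q = 92.05
Then change container volume by factor 0.5 (V_new/V_old).
Step 2:
                  G         J
  I          0.6804     6.528
  C               0         0
  E          0.6804     6.528
  solve Keq expr → x = 0; check Q = 92.05
Then change container volume by factor 1.25 (V_new/V_old).
Step 3:
                  G         J
  I          0.5443     5.222
  C               0         0
  E          0.5443     5.222
  solve Keq expr → x = 0; check Q = 92.05

Direction: no net shift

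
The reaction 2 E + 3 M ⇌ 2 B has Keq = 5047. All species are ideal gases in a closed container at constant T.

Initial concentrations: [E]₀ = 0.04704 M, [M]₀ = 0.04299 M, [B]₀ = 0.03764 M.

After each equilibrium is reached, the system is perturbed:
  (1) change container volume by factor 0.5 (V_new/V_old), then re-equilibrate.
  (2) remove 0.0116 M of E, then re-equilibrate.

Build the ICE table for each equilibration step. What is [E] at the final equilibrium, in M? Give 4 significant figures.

[E]_eq = 0.0702 M

Q₀ = 8059 vs Keq = 5047 ⇒ Q>K, reverse
Step 1:
                   E          M          B
  Initial    0.04704    0.04299    0.03764
  Change    0.002376   0.003564  -0.002376
  Equil      0.04942    0.04655    0.03526
  solve Keq expr → x = -0.001188; check Q = 5047
Then change container volume by factor 0.5 (V_new/V_old).
Step 2:
                   E          M          B
  Initial    0.09883    0.09311    0.07053
  Change    -0.01967   -0.02951    0.01967
  Equil      0.07916     0.0636     0.0902
  solve Keq expr → x = 0.009836; check Q = 5047
Then remove 0.0116 M of E.
Step 3:
                   E          M          B
  Initial    0.06756     0.0636     0.0902
  Change    0.002637   0.003955  -0.002637
  Equil       0.0702    0.06756    0.08756
  solve Keq expr → x = -0.001318; check Q = 5047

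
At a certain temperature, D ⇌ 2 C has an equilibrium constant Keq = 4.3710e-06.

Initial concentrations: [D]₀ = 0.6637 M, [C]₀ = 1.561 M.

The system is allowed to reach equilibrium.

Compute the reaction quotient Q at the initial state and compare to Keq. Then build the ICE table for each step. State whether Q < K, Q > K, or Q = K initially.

Q₀ = 3.671 vs Keq = 4.3710e-06 ⇒ Q>K, reverse
Step 1:
                    D           C
  Initial      0.6637       1.561
  Change       0.7792      -1.558
  Equil         1.443    0.002511
  solve Keq expr → x = -0.7792; check Q = 4.3710e-06

Q₀ = 3.671; Q > K (proceeds reverse)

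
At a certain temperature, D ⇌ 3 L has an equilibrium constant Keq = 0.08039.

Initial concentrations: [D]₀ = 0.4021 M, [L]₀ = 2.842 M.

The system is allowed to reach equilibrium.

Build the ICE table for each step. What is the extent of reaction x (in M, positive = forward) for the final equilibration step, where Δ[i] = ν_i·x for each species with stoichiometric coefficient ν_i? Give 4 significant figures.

Q₀ = 57.09 vs Keq = 0.08039 ⇒ Q>K, reverse
Step 1:
                   D          L
  init        0.4021      2.842
  Δ           0.7946     -2.384
  eq           1.197     0.4582
  solve Keq expr → x = -0.7946; check Q = 0.08039

x = -0.7946 M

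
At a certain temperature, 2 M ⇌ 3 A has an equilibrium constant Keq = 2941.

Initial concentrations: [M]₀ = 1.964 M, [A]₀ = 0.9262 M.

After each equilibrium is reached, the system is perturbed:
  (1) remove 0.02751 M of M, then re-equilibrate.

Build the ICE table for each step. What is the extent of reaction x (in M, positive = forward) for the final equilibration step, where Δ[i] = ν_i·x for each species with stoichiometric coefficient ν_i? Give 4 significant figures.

Q₀ = 0.206 vs Keq = 2941 ⇒ Q<K, forward
Step 1:
                   M          A
  Initial      1.964     0.9262
  Change      -1.834      2.751
  Equil         0.13      3.677
  solve Keq expr → x = 0.917; check Q = 2941
Then remove 0.02751 M of M.
Step 2:
                   M          A
  Initial     0.1025      3.677
  Change     0.02549   -0.03823
  Equil        0.128      3.639
  solve Keq expr → x = -0.01274; check Q = 2941

x = -0.01274 M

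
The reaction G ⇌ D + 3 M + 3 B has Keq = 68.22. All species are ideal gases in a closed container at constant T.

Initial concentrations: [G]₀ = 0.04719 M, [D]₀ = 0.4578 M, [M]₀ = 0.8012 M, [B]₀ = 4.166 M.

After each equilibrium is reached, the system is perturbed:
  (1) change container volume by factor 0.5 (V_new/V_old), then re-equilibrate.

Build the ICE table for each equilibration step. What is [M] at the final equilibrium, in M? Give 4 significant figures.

Q₀ = 360.8 vs Keq = 68.22 ⇒ Q>K, reverse
Step 1:
                  G         D         M         B
  Initial   0.04719    0.4578    0.8012     4.166
  Change    0.05332  -0.05332     -0.16     -0.16
  Equil      0.1005    0.4045    0.6412     4.006
  solve Keq expr → x = -0.05332; check Q = 68.22
Then change container volume by factor 0.5 (V_new/V_old).
Step 2:
                  G         D         M         B
  Initial     0.201     0.809     1.282     8.012
  Change     0.2522   -0.2522   -0.7566   -0.7566
  Equil      0.4532    0.5567    0.5258     7.255
  solve Keq expr → x = -0.2522; check Q = 68.22

[M]_eq = 0.5258 M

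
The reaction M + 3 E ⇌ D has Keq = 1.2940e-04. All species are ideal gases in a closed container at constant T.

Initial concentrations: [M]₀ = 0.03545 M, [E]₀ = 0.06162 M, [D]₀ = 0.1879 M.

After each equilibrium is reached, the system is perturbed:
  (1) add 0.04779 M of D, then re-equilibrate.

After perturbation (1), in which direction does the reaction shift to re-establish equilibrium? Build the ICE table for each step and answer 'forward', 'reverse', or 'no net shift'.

Direction: reverse

Q₀ = 2.2654e+04 vs Keq = 1.2940e-04 ⇒ Q>K, reverse
Step 1:
                  M         E         D
  I         0.03545   0.06162    0.1879
  C          0.1879    0.5637   -0.1879
  E          0.2233    0.6253 7.0659e-06
  solve Keq expr → x = -0.1879; check Q = 1.2940e-04
Then add 0.04779 M of D.
Step 2:
                  M         E         D
  I          0.2233    0.6253    0.0478
  C         0.04778    0.1433  -0.04778
  E          0.2711    0.7686 1.5932e-05
  solve Keq expr → x = -0.04778; check Q = 1.2940e-04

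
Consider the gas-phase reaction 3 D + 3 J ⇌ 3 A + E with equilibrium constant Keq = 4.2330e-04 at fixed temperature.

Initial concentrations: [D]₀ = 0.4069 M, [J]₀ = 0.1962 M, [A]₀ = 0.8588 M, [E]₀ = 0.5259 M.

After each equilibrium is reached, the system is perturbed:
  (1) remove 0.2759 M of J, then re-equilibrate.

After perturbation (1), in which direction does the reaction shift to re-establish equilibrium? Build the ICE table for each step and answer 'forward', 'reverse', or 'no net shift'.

Direction: reverse

Q₀ = 654.7 vs Keq = 4.2330e-04 ⇒ Q>K, reverse
Step 1:
                  D         J         A         E
  I          0.4069    0.1962    0.8588    0.5259
  C          0.7365    0.7365   -0.7365   -0.2455
  E           1.143    0.9327    0.1223    0.2804
  solve Keq expr → x = -0.2455; check Q = 4.2330e-04
Then remove 0.2759 M of J.
Step 2:
                  D         J         A         E
  I           1.143    0.6568    0.1223    0.2804
  C         0.02901   0.02901  -0.02901 -0.009671
  E           1.172    0.6858   0.09332    0.2707
  solve Keq expr → x = -0.009671; check Q = 4.2330e-04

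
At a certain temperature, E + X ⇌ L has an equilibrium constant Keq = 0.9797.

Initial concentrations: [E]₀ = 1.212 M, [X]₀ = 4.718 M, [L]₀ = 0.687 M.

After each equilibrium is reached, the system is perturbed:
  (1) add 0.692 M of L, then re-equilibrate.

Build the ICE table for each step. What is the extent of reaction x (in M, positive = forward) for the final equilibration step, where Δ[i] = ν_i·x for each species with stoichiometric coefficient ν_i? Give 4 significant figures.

x = -0.1297 M

Q₀ = 0.1201 vs Keq = 0.9797 ⇒ Q<K, forward
Step 1:
                   E          X          L
  init         1.212      4.718      0.687
  Δ          -0.8181    -0.8181     0.8181
  eq          0.3939        3.9      1.505
  solve Keq expr → x = 0.8181; check Q = 0.9797
Then add 0.692 M of L.
Step 2:
                   E          X          L
  init        0.3939        3.9      2.197
  Δ           0.1297     0.1297    -0.1297
  eq          0.5237       4.03      2.067
  solve Keq expr → x = -0.1297; check Q = 0.9797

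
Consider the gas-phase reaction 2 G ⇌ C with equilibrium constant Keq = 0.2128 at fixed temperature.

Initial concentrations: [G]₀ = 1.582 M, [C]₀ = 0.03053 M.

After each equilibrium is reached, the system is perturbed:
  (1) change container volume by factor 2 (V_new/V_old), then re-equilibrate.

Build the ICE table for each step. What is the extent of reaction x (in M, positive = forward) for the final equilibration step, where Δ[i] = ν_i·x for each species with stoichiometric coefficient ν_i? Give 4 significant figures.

Q₀ = 0.0122 vs Keq = 0.2128 ⇒ Q<K, forward
Step 1:
                   G          C
  init         1.582    0.03053
  Δ          -0.4675     0.2338
  eq           1.114     0.2643
  solve Keq expr → x = 0.2338; check Q = 0.2128
Then change container volume by factor 2 (V_new/V_old).
Step 2:
                   G          C
  init        0.5572     0.1322
  Δ          0.08743   -0.04371
  eq          0.6447    0.08844
  solve Keq expr → x = -0.04371; check Q = 0.2128

x = -0.04371 M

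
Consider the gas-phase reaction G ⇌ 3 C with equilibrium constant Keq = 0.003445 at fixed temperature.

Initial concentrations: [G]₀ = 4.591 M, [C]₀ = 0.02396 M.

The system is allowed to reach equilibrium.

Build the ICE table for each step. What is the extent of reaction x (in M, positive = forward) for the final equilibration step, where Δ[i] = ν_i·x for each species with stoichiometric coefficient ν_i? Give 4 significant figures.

x = 0.07523 M

Q₀ = 2.9961e-06 vs Keq = 0.003445 ⇒ Q<K, forward
Step 1:
                    G           C
  init          4.591     0.02396
  Δ          -0.07523      0.2257
  eq            4.516      0.2496
  solve Keq expr → x = 0.07523; check Q = 0.003445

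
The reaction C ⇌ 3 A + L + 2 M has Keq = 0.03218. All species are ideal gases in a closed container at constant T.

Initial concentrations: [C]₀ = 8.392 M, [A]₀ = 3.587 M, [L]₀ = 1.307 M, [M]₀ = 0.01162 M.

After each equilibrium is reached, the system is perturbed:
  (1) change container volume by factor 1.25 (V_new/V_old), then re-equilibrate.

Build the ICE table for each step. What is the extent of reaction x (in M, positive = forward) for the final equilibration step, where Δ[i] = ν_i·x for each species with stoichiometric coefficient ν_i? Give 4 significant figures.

x = 0.01754 M

Q₀ = 9.7055e-04 vs Keq = 0.03218 ⇒ Q<K, forward
Step 1:
                  C         A         L         M
  init        8.392     3.587     1.307   0.01162
  Δ         -0.0262   0.07861    0.0262   0.05241
  eq          8.366     3.666     1.333   0.06403
  solve Keq expr → x = 0.0262; check Q = 0.03218
Then change container volume by factor 1.25 (V_new/V_old).
Step 2:
                  C         A         L         M
  init        6.693     2.932     1.067   0.05122
  Δ        -0.01754   0.05262   0.01754   0.03508
  eq          6.675     2.985     1.084   0.08631
  solve Keq expr → x = 0.01754; check Q = 0.03218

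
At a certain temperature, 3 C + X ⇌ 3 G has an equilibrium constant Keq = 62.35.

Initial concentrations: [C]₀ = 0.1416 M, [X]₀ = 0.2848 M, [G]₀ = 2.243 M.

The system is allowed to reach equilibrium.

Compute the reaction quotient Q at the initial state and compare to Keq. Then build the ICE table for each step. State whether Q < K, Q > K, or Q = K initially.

Q₀ = 1.3956e+04 vs Keq = 62.35 ⇒ Q>K, reverse
Step 1:
                   C          X          G
  init        0.1416     0.2848      2.243
  Δ           0.4535     0.1512    -0.4535
  eq          0.5951      0.436      1.789
  solve Keq expr → x = -0.1512; check Q = 62.35

Q₀ = 1.3956e+04; Q > K (proceeds reverse)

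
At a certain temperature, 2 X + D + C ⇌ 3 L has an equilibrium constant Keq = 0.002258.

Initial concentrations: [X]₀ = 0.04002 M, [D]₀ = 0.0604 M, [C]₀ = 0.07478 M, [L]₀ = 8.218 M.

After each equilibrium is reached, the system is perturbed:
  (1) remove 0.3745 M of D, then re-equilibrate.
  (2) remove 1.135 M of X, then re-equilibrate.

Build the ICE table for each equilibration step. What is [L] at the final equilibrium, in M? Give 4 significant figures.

[L]_eq = 0.5937 M

Q₀ = 7.6722e+07 vs Keq = 0.002258 ⇒ Q>K, reverse
Step 1:
                    X           D           C           L
  I           0.04002      0.0604     0.07478       8.218
  C             4.997       2.498       2.498      -7.495
  E             5.037       2.559       2.573      0.7225
  solve Keq expr → x = -2.498; check Q = 0.002258
Then remove 0.3745 M of D.
Step 2:
                    X           D           C           L
  I             5.037       2.184       2.573      0.7225
  C             0.022       0.011       0.011      -0.033
  E             5.059       2.195       2.584      0.6896
  solve Keq expr → x = -0.011; check Q = 0.002258
Then remove 1.135 M of X.
Step 3:
                    X           D           C           L
  I             3.924       2.195       2.584      0.6896
  C           0.06391     0.03195     0.03195    -0.09586
  E             3.988       2.227       2.616      0.5937
  solve Keq expr → x = -0.03195; check Q = 0.002258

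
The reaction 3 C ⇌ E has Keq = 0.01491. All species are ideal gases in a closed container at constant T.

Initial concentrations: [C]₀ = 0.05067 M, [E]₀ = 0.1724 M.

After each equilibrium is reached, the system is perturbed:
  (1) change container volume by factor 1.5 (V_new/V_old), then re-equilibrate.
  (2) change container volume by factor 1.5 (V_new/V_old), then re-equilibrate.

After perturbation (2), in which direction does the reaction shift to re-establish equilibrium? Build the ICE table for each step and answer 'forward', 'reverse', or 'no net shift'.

Direction: reverse

Q₀ = 1325 vs Keq = 0.01491 ⇒ Q>K, reverse
Step 1:
                   C          E
  init       0.05067     0.1724
  Δ           0.5093    -0.1698
  eq            0.56   0.002619
  solve Keq expr → x = -0.1698; check Q = 0.01491
Then change container volume by factor 1.5 (V_new/V_old).
Step 2:
                   C          E
  init        0.3733   0.001746
  Δ         0.002856 -9.5192e-04
  eq          0.3762 7.9383e-04
  solve Keq expr → x = -9.5192e-04; check Q = 0.01491
Then change container volume by factor 1.5 (V_new/V_old).
Step 3:
                   C          E
  init        0.2508 5.2922e-04
  Δ       8.7463e-04 -2.9154e-04
  eq          0.2517 2.3768e-04
  solve Keq expr → x = -2.9154e-04; check Q = 0.01491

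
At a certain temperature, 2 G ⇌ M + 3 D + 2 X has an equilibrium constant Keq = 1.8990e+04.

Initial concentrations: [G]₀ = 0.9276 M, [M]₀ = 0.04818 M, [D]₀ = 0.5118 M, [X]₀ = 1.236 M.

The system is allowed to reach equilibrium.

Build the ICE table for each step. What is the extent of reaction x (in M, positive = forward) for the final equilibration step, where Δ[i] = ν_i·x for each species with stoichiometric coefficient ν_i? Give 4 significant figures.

Q₀ = 0.01147 vs Keq = 1.8990e+04 ⇒ Q<K, forward
Step 1:
                  G         M         D         X
  Initial    0.9276   0.04818    0.5118     1.236
  Change    -0.8998    0.4499      1.35    0.8998
  Equil     0.02778    0.4981     1.862     2.136
  solve Keq expr → x = 0.4499; check Q = 1.8990e+04

x = 0.4499 M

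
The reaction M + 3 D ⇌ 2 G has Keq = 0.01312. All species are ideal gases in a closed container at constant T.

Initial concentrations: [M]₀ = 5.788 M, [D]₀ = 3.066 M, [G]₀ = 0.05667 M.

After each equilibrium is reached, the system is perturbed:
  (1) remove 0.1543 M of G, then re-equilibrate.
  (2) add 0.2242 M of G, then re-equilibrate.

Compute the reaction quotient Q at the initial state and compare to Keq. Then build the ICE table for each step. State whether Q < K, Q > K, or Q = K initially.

Q₀ = 1.9251e-05; Q < K (proceeds forward)

Q₀ = 1.9251e-05 vs Keq = 0.01312 ⇒ Q<K, forward
Step 1:
                  M         D         G
  Initial     5.788     3.066   0.05667
  Change    -0.3521    -1.056    0.7042
  Equil       5.436      2.01    0.7609
  solve Keq expr → x = 0.3521; check Q = 0.01312
Then remove 0.1543 M of G.
Step 2:
                  M         D         G
  Initial     5.436      2.01    0.6066
  Change   -0.04125   -0.1237   0.08249
  Equil       5.395     1.886    0.6891
  solve Keq expr → x = 0.04125; check Q = 0.01312
Then add 0.2242 M of G.
Step 3:
                  M         D         G
  Initial     5.395     1.886    0.9133
  Change     0.0597    0.1791   -0.1194
  Equil       5.454     2.065    0.7939
  solve Keq expr → x = -0.0597; check Q = 0.01312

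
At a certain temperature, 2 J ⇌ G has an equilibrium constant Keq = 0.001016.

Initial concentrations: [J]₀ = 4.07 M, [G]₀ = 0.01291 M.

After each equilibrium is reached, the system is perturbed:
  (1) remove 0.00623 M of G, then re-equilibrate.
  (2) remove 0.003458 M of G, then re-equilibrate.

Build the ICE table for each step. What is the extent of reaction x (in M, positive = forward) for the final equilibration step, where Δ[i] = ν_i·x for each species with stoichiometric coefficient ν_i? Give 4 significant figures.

x = 0.003402 M

Q₀ = 7.7936e-04 vs Keq = 0.001016 ⇒ Q<K, forward
Step 1:
                    J           G
  Initial        4.07     0.01291
  Change    -0.007712    0.003856
  Equil         4.062     0.01677
  solve Keq expr → x = 0.003856; check Q = 0.001016
Then remove 0.00623 M of G.
Step 2:
                    J           G
  Initial       4.062     0.01054
  Change     -0.01226    0.006129
  Equil          4.05     0.01667
  solve Keq expr → x = 0.006129; check Q = 0.001016
Then remove 0.003458 M of G.
Step 3:
                    J           G
  Initial        4.05     0.01321
  Change    -0.006804    0.003402
  Equil         4.043     0.01661
  solve Keq expr → x = 0.003402; check Q = 0.001016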